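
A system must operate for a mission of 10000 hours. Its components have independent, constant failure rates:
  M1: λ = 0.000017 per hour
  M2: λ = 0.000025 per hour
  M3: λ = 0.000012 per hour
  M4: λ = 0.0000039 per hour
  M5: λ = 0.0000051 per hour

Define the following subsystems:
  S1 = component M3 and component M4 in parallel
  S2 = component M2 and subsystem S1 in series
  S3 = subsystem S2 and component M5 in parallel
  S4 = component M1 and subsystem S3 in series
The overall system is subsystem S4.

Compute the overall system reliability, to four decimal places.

R(M1) = exp(−0.000017 × 10000) = 0.843665
R(M2) = exp(−0.000025 × 10000) = 0.778801
R(M3) = exp(−0.000012 × 10000) = 0.886920
R(M4) = exp(−0.0000039 × 10000) = 0.961751
R(M5) = exp(−0.0000051 × 10000) = 0.950279
Parallel (M3 and M4): 1 − (1 − 0.886920)(1 − 0.961751) = 0.995675
Series (M2 and [0.995675]): 0.778801 × 0.995675 = 0.775433
Parallel ([0.775433] and M5): 1 − (1 − 0.775433)(1 − 0.950279) = 0.988834
Series (M1 and [0.988834]): 0.843665 × 0.988834 = 0.8342

0.8342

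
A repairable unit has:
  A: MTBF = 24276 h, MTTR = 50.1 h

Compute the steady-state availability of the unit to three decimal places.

0.998

A(A) = MTBF/(MTBF+MTTR) = 24276/(24276+50.1) = 0.998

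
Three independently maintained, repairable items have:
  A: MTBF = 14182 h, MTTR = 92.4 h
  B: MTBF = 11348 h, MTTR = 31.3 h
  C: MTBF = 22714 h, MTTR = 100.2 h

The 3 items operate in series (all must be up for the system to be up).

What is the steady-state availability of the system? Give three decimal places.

0.986

A(A) = MTBF/(MTBF+MTTR) = 14182/(14182+92.4) = 0.993527
A(B) = MTBF/(MTBF+MTTR) = 11348/(11348+31.3) = 0.997249
A(C) = MTBF/(MTBF+MTTR) = 22714/(22714+100.2) = 0.995608
Series availability: 0.993527 × 0.997249 × 0.995608 = 0.986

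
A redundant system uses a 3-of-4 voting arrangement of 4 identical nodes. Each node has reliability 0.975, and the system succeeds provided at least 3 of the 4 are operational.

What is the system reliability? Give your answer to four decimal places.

0.9964

R = Σ_{i=3}^{4} C(4,i) p^i (1−p)^{4−i} with p = 0.975
C(4,3)·0.975^3·0.025^1 = 0.092686
C(4,4)·0.975^4·0.025^0 = 0.903688
Sum = 0.9964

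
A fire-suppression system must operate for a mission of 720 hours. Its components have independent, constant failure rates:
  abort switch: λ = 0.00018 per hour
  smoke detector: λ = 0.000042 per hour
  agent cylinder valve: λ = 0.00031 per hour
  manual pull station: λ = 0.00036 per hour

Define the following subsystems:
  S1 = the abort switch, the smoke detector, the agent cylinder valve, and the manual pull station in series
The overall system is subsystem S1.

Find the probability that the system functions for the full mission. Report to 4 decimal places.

R(abort switch) = exp(−0.00018 × 720) = 0.878447
R(smoke detector) = exp(−0.000042 × 720) = 0.970213
R(agent cylinder valve) = exp(−0.00031 × 720) = 0.799955
R(manual pull station) = exp(−0.00036 × 720) = 0.771669
Series (abort switch, smoke detector, agent cylinder valve, and manual pull station): 0.878447 × 0.970213 × 0.799955 × 0.771669 = 0.5261

0.5261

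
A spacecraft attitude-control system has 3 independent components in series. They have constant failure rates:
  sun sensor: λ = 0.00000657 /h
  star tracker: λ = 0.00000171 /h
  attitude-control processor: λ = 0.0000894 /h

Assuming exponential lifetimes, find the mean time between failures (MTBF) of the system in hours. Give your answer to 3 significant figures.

10200

Series of exponential components: λ_sys = Σ λ_i
λ_sys = 0.00000657 + 0.00000171 + 0.0000894 = 9.7680e-05 /h
MTBF = 1 / λ_sys = 10200 h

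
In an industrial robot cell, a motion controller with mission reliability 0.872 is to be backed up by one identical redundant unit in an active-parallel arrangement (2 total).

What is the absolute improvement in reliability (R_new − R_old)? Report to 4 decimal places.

0.1116

R_before = 0.872
R_after = 1 − (1 − 0.872)^2 = 0.9836
ΔR = 0.9836 − 0.872 = 0.1116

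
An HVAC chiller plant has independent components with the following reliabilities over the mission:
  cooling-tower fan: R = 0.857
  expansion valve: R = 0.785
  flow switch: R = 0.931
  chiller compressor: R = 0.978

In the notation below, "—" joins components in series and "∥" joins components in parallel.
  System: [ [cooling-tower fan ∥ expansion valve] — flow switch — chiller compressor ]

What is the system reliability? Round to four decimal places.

0.8825

Parallel (cooling-tower fan and expansion valve): 1 − (1 − 0.857000)(1 − 0.785000) = 0.969255
Series ([0.969255], flow switch, and chiller compressor): 0.969255 × 0.931000 × 0.978000 = 0.8825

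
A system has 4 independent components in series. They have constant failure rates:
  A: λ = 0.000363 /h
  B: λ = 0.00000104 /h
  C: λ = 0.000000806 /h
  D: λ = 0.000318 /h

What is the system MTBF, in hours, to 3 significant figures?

1460

Series of exponential components: λ_sys = Σ λ_i
λ_sys = 0.000363 + 0.00000104 + 0.000000806 + 0.000318 = 6.8285e-04 /h
MTBF = 1 / λ_sys = 1460 h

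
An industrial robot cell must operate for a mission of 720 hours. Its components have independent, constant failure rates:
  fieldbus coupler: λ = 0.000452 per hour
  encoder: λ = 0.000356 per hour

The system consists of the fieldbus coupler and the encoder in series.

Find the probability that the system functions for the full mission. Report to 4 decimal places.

0.5589

R(fieldbus coupler) = exp(−0.000452 × 720) = 0.722210
R(encoder) = exp(−0.000356 × 720) = 0.773894
Series (fieldbus coupler and encoder): 0.722210 × 0.773894 = 0.5589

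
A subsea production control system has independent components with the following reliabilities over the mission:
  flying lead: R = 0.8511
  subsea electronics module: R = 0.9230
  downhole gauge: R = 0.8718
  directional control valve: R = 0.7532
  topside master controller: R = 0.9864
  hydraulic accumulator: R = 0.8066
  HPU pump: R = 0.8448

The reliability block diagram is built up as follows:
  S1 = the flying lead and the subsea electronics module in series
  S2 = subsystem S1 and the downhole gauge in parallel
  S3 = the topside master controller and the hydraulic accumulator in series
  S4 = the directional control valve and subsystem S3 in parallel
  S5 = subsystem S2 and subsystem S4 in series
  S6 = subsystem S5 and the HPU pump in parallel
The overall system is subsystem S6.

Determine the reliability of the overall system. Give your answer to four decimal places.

Series (flying lead and subsea electronics module): 0.851100 × 0.923000 = 0.785565
Parallel ([0.785565] and downhole gauge): 1 − (1 − 0.785565)(1 − 0.871800) = 0.972509
Series (topside master controller and hydraulic accumulator): 0.986400 × 0.806600 = 0.795630
Parallel (directional control valve and [0.795630]): 1 − (1 − 0.753200)(1 − 0.795630) = 0.949561
Series ([0.972509] and [0.949561]): 0.972509 × 0.949561 = 0.923457
Parallel ([0.923457] and HPU pump): 1 − (1 − 0.923457)(1 − 0.844800) = 0.9881

0.9881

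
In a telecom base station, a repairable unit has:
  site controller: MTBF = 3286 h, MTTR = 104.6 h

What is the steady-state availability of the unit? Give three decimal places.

A(site controller) = MTBF/(MTBF+MTTR) = 3286/(3286+104.6) = 0.969

0.969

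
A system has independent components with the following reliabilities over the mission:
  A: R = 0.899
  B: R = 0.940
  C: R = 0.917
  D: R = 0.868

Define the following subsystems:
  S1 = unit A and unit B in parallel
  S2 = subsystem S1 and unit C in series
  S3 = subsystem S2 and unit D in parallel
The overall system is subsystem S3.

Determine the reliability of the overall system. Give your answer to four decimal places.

0.9883

Parallel (A and B): 1 − (1 − 0.899000)(1 − 0.940000) = 0.993940
Series ([0.993940] and C): 0.993940 × 0.917000 = 0.911443
Parallel ([0.911443] and D): 1 − (1 − 0.911443)(1 − 0.868000) = 0.9883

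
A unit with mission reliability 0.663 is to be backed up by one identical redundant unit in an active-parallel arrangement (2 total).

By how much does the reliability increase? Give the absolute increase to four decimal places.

0.2234

R_before = 0.663
R_after = 1 − (1 − 0.663)^2 = 0.8864
ΔR = 0.8864 − 0.663 = 0.2234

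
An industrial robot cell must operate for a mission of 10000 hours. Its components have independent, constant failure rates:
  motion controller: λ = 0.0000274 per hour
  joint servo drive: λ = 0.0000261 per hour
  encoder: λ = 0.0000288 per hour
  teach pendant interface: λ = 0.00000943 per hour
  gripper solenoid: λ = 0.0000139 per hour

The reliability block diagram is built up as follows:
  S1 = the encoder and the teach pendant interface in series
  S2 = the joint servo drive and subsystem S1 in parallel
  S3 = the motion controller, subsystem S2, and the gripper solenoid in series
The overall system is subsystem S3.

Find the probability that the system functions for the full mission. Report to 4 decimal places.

R(motion controller) = exp(−0.0000274 × 10000) = 0.760332
R(joint servo drive) = exp(−0.0000261 × 10000) = 0.770281
R(encoder) = exp(−0.0000288 × 10000) = 0.749762
R(teach pendant interface) = exp(−0.00000943 × 10000) = 0.910010
R(gripper solenoid) = exp(−0.0000139 × 10000) = 0.870228
Series (encoder and teach pendant interface): 0.749762 × 0.910010 = 0.682291
Parallel (joint servo drive and [0.682291]): 1 − (1 − 0.770281)(1 − 0.682291) = 0.927016
Series (motion controller, [0.927016], and gripper solenoid): 0.760332 × 0.927016 × 0.870228 = 0.6134

0.6134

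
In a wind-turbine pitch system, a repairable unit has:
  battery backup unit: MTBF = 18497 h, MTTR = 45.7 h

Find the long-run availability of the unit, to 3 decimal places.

A(battery backup unit) = MTBF/(MTBF+MTTR) = 18497/(18497+45.7) = 0.998

0.998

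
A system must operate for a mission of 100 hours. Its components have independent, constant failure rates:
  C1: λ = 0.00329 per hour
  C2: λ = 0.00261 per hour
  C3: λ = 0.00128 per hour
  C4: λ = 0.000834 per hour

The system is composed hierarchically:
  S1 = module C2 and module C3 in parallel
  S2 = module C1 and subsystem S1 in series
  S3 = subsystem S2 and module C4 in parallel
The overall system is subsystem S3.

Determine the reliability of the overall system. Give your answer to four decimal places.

R(C1) = exp(−0.00329 × 100) = 0.719643
R(C2) = exp(−0.00261 × 100) = 0.770281
R(C3) = exp(−0.00128 × 100) = 0.879853
R(C4) = exp(−0.000834 × 100) = 0.919983
Parallel (C2 and C3): 1 − (1 − 0.770281)(1 − 0.879853) = 0.972400
Series (C1 and [0.972400]): 0.719643 × 0.972400 = 0.699781
Parallel ([0.699781] and C4): 1 − (1 − 0.699781)(1 − 0.919983) = 0.9760

0.9760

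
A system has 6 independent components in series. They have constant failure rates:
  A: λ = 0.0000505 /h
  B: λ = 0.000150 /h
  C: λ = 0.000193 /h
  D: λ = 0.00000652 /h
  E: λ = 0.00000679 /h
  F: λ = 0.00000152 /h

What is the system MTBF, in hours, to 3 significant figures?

Series of exponential components: λ_sys = Σ λ_i
λ_sys = 0.0000505 + 0.000150 + 0.000193 + 0.00000652 + 0.00000679 + 0.00000152 = 4.0833e-04 /h
MTBF = 1 / λ_sys = 2450 h

2450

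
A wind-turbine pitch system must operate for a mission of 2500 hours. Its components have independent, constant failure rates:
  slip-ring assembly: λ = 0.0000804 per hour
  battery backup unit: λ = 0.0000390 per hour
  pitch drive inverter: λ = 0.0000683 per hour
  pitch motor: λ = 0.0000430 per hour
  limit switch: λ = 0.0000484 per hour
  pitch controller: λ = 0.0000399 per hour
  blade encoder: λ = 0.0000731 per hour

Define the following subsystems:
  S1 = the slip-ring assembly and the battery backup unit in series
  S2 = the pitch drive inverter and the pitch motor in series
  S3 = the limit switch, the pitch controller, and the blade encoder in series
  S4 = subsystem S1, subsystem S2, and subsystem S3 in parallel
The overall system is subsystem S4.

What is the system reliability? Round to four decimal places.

0.9792

R(slip-ring assembly) = exp(−0.0000804 × 2500) = 0.817912
R(battery backup unit) = exp(−0.0000390 × 2500) = 0.907102
R(pitch drive inverter) = exp(−0.0000683 × 2500) = 0.843032
R(pitch motor) = exp(−0.0000430 × 2500) = 0.898077
R(limit switch) = exp(−0.0000484 × 2500) = 0.886034
R(pitch controller) = exp(−0.0000399 × 2500) = 0.905064
R(blade encoder) = exp(−0.0000731 × 2500) = 0.832976
Series (slip-ring assembly and battery backup unit): 0.817912 × 0.907102 = 0.741930
Series (pitch drive inverter and pitch motor): 0.843032 × 0.898077 = 0.757108
Series (limit switch, pitch controller, and blade encoder): 0.886034 × 0.905064 × 0.832976 = 0.667978
Parallel ([0.741930], [0.757108], and [0.667978]): 1 − (1 − 0.741930)(1 − 0.757108)(1 − 0.667978) = 0.9792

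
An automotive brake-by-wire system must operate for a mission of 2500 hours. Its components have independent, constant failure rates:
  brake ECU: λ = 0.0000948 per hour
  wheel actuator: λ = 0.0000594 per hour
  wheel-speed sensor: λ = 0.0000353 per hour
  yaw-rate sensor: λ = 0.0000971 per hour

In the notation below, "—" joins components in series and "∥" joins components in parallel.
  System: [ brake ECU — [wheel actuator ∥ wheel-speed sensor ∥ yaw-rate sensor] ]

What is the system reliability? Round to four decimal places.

R(brake ECU) = exp(−0.0000948 × 2500) = 0.788991
R(wheel actuator) = exp(−0.0000594 × 2500) = 0.862000
R(wheel-speed sensor) = exp(−0.0000353 × 2500) = 0.915532
R(yaw-rate sensor) = exp(−0.0000971 × 2500) = 0.784468
Parallel (wheel actuator, wheel-speed sensor, and yaw-rate sensor): 1 − (1 − 0.862000)(1 − 0.915532)(1 − 0.784468) = 0.997488
Series (brake ECU and [0.997488]): 0.788991 × 0.997488 = 0.7870

0.7870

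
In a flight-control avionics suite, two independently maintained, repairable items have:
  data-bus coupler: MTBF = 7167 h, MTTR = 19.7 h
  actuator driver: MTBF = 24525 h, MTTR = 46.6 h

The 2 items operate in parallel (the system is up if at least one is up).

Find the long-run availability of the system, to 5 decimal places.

A(data-bus coupler) = MTBF/(MTBF+MTTR) = 7167/(7167+19.7) = 0.997259
A(actuator driver) = MTBF/(MTBF+MTTR) = 24525/(24525+46.6) = 0.998104
Parallel availability: 1 − (1 − 0.997259)(1 − 0.998104) = 0.99999

0.99999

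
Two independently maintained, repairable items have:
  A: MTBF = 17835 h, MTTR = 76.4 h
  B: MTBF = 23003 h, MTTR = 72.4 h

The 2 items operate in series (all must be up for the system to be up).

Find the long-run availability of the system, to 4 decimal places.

0.9926

A(A) = MTBF/(MTBF+MTTR) = 17835/(17835+76.4) = 0.995735
A(B) = MTBF/(MTBF+MTTR) = 23003/(23003+72.4) = 0.996862
Series availability: 0.995735 × 0.996862 = 0.9926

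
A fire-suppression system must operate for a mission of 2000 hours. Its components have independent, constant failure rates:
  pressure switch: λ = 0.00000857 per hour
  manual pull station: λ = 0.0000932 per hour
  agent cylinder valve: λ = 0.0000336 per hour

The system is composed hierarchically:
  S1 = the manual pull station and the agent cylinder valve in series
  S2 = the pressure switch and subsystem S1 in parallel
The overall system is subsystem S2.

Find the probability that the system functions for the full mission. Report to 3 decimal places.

0.996

R(pressure switch) = exp(−0.00000857 × 2000) = 0.98301
R(manual pull station) = exp(−0.0000932 × 2000) = 0.82994
R(agent cylinder valve) = exp(−0.0000336 × 2000) = 0.93501
Series (manual pull station and agent cylinder valve): 0.82994 × 0.93501 = 0.77600
Parallel (pressure switch and [0.77600]): 1 − (1 − 0.98301)(1 − 0.77600) = 0.996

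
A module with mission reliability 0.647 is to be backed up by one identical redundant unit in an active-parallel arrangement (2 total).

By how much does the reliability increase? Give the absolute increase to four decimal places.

0.2284

R_before = 0.647
R_after = 1 − (1 − 0.647)^2 = 0.8754
ΔR = 0.8754 − 0.647 = 0.2284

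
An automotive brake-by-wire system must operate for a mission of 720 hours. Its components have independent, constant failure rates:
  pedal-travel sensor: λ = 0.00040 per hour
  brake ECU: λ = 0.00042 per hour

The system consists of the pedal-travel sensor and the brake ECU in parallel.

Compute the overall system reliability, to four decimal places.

R(pedal-travel sensor) = exp(−0.00040 × 720) = 0.749762
R(brake ECU) = exp(−0.00042 × 720) = 0.739042
Parallel (pedal-travel sensor and brake ECU): 1 − (1 − 0.749762)(1 − 0.739042) = 0.9347

0.9347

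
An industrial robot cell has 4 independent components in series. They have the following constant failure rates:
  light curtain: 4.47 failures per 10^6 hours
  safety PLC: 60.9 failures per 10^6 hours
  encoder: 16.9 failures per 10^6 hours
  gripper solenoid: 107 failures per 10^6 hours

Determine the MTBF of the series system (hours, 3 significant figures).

5280

Series of exponential components: λ_sys = Σ λ_i
λ_sys = 0.00000447 + 0.0000609 + 0.0000169 + 0.000107 = 1.8927e-04 /h
MTBF = 1 / λ_sys = 5280 h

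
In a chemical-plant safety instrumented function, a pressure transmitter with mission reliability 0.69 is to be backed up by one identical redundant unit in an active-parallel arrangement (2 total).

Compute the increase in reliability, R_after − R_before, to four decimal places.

0.2139

R_before = 0.69
R_after = 1 − (1 − 0.69)^2 = 0.9039
ΔR = 0.9039 − 0.69 = 0.2139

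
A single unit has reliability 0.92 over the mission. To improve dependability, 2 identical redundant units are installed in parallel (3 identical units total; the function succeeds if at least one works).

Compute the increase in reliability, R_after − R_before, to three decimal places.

0.079

R_before = 0.92
R_after = 1 − (1 − 0.92)^3 = 0.999
ΔR = 0.999 − 0.92 = 0.079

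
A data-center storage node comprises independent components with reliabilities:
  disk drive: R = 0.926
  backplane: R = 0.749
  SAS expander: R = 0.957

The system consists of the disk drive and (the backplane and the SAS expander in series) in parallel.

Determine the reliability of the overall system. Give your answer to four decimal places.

Series (backplane and SAS expander): 0.749000 × 0.957000 = 0.716793
Parallel (disk drive and [0.716793]): 1 − (1 − 0.926000)(1 − 0.716793) = 0.9790

0.9790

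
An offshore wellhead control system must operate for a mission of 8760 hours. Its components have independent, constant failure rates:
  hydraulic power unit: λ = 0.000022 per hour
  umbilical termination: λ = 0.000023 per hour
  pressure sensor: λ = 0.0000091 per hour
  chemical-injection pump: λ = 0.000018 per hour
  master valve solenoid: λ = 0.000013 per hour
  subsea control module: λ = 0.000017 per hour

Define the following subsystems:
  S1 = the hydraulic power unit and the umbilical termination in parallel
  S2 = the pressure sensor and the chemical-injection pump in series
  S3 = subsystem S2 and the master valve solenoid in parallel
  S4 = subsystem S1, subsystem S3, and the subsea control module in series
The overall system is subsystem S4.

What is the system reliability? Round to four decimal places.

0.8151

R(hydraulic power unit) = exp(−0.000022 × 8760) = 0.824713
R(umbilical termination) = exp(−0.000023 × 8760) = 0.817520
R(pressure sensor) = exp(−0.0000091 × 8760) = 0.923379
R(chemical-injection pump) = exp(−0.000018 × 8760) = 0.854123
R(master valve solenoid) = exp(−0.000013 × 8760) = 0.892365
R(subsea control module) = exp(−0.000017 × 8760) = 0.861638
Parallel (hydraulic power unit and umbilical termination): 1 − (1 − 0.824713)(1 − 0.817520) = 0.968014
Series (pressure sensor and chemical-injection pump): 0.923379 × 0.854123 = 0.788679
Parallel ([0.788679] and master valve solenoid): 1 − (1 − 0.788679)(1 − 0.892365) = 0.977254
Series ([0.968014], [0.977254], and subsea control module): 0.968014 × 0.977254 × 0.861638 = 0.8151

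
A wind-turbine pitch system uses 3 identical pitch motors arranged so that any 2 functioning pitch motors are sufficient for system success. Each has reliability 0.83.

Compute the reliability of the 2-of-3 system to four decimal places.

0.9231

R = Σ_{i=2}^{3} C(3,i) p^i (1−p)^{3−i} with p = 0.83
C(3,2)·0.83^2·0.17^1 = 0.351339
C(3,3)·0.83^3·0.17^0 = 0.571787
Sum = 0.9231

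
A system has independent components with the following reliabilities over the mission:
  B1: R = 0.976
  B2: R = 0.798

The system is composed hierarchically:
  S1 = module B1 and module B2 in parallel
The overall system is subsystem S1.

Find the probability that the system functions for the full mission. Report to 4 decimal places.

Parallel (B1 and B2): 1 − (1 − 0.976000)(1 − 0.798000) = 0.9952

0.9952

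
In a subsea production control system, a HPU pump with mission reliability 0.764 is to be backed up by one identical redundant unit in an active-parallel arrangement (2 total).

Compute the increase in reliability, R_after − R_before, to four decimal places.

R_before = 0.764
R_after = 1 − (1 − 0.764)^2 = 0.9443
ΔR = 0.9443 − 0.764 = 0.1803

0.1803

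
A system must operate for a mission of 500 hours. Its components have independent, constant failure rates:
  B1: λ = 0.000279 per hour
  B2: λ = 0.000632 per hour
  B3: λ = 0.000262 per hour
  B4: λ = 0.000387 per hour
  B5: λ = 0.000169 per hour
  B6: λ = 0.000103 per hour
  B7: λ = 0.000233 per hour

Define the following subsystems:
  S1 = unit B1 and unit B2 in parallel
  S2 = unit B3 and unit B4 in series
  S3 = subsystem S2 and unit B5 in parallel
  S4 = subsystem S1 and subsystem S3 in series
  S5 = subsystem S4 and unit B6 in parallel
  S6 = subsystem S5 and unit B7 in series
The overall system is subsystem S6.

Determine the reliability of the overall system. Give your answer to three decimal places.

0.887

R(B1) = exp(−0.000279 × 500) = 0.86979
R(B2) = exp(−0.000632 × 500) = 0.72906
R(B3) = exp(−0.000262 × 500) = 0.87722
R(B4) = exp(−0.000387 × 500) = 0.82407
R(B5) = exp(−0.000169 × 500) = 0.91897
R(B6) = exp(−0.000103 × 500) = 0.94980
R(B7) = exp(−0.000233 × 500) = 0.89003
Parallel (B1 and B2): 1 − (1 − 0.86979)(1 − 0.72906) = 0.96472
Series (B3 and B4): 0.87722 × 0.82407 = 0.72289
Parallel ([0.72289] and B5): 1 − (1 − 0.72289)(1 − 0.91897) = 0.97755
Series ([0.96472] and [0.97755]): 0.96472 × 0.97755 = 0.94306
Parallel ([0.94306] and B6): 1 − (1 − 0.94306)(1 − 0.94980) = 0.99714
Series ([0.99714] and B7): 0.99714 × 0.89003 = 0.887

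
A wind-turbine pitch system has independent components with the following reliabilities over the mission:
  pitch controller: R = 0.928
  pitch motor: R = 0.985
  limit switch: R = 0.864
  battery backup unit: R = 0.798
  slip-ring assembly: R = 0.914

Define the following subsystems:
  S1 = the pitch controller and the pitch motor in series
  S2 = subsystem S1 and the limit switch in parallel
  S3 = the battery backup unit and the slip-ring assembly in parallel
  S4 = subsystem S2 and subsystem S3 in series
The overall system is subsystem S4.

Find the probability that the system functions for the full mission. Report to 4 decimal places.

0.9711

Series (pitch controller and pitch motor): 0.928000 × 0.985000 = 0.914080
Parallel ([0.914080] and limit switch): 1 − (1 − 0.914080)(1 − 0.864000) = 0.988315
Parallel (battery backup unit and slip-ring assembly): 1 − (1 − 0.798000)(1 − 0.914000) = 0.982628
Series ([0.988315] and [0.982628]): 0.988315 × 0.982628 = 0.9711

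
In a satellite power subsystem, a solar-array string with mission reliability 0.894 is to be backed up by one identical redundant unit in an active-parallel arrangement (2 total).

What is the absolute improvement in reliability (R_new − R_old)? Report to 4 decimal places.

R_before = 0.894
R_after = 1 − (1 − 0.894)^2 = 0.9888
ΔR = 0.9888 − 0.894 = 0.0948

0.0948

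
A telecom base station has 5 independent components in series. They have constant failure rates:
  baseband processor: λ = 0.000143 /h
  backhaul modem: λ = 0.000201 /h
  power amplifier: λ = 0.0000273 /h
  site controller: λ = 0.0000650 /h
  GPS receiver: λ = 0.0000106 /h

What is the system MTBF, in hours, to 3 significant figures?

2240

Series of exponential components: λ_sys = Σ λ_i
λ_sys = 0.000143 + 0.000201 + 0.0000273 + 0.0000650 + 0.0000106 = 4.4690e-04 /h
MTBF = 1 / λ_sys = 2240 h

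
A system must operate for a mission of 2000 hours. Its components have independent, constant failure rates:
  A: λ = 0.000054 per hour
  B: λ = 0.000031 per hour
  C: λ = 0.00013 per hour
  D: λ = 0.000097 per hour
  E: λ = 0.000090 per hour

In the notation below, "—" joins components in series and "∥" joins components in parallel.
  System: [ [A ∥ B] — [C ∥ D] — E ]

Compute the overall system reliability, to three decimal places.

0.797

R(A) = exp(−0.000054 × 2000) = 0.89763
R(B) = exp(−0.000031 × 2000) = 0.93988
R(C) = exp(−0.00013 × 2000) = 0.77105
R(D) = exp(−0.000097 × 2000) = 0.82366
R(E) = exp(−0.000090 × 2000) = 0.83527
Parallel (A and B): 1 − (1 − 0.89763)(1 − 0.93988) = 0.99385
Parallel (C and D): 1 − (1 − 0.77105)(1 − 0.82366) = 0.95963
Series ([0.99385], [0.95963], and E): 0.99385 × 0.95963 × 0.83527 = 0.797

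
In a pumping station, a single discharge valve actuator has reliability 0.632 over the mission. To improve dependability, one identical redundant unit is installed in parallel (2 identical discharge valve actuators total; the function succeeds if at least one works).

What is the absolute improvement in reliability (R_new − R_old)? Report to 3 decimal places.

0.233

R_before = 0.632
R_after = 1 − (1 − 0.632)^2 = 0.865
ΔR = 0.865 − 0.632 = 0.233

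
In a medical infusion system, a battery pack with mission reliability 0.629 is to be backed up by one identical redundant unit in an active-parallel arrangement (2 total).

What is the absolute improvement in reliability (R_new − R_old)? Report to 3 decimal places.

0.233

R_before = 0.629
R_after = 1 − (1 − 0.629)^2 = 0.862
ΔR = 0.862 − 0.629 = 0.233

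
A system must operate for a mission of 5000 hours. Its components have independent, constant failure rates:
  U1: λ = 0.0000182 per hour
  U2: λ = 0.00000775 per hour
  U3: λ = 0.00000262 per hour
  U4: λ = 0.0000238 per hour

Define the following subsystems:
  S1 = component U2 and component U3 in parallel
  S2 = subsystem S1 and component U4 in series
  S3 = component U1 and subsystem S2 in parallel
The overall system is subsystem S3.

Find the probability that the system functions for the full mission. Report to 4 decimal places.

0.9902

R(U1) = exp(−0.0000182 × 5000) = 0.913018
R(U2) = exp(−0.00000775 × 5000) = 0.961991
R(U3) = exp(−0.00000262 × 5000) = 0.986985
R(U4) = exp(−0.0000238 × 5000) = 0.887808
Parallel (U2 and U3): 1 − (1 − 0.961991)(1 − 0.986985) = 0.999505
Series ([0.999505] and U4): 0.999505 × 0.887808 = 0.887369
Parallel (U1 and [0.887369]): 1 − (1 − 0.913018)(1 − 0.887369) = 0.9902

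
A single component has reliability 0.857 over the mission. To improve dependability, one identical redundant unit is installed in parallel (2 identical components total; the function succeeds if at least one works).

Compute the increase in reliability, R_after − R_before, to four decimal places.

R_before = 0.857
R_after = 1 − (1 − 0.857)^2 = 0.9796
ΔR = 0.9796 − 0.857 = 0.1226

0.1226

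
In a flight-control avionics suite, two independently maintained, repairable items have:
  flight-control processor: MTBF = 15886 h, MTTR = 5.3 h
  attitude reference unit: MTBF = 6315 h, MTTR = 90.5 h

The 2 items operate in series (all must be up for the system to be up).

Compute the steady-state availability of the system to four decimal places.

0.9855

A(flight-control processor) = MTBF/(MTBF+MTTR) = 15886/(15886+5.3) = 0.999666
A(attitude reference unit) = MTBF/(MTBF+MTTR) = 6315/(6315+90.5) = 0.985872
Series availability: 0.999666 × 0.985872 = 0.9855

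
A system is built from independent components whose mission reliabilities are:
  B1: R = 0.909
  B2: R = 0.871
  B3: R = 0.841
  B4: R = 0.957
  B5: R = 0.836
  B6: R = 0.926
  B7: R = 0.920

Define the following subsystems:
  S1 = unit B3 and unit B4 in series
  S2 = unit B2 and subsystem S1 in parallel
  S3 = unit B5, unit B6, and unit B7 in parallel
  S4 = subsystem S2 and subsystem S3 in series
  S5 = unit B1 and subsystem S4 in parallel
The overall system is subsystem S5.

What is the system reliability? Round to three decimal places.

0.998

Series (B3 and B4): 0.84100 × 0.95700 = 0.80484
Parallel (B2 and [0.80484]): 1 − (1 − 0.87100)(1 − 0.80484) = 0.97482
Parallel (B5, B6, and B7): 1 − (1 − 0.83600)(1 − 0.92600)(1 − 0.92000) = 0.99903
Series ([0.97482] and [0.99903]): 0.97482 × 0.99903 = 0.97387
Parallel (B1 and [0.97387]): 1 − (1 − 0.90900)(1 − 0.97387) = 0.998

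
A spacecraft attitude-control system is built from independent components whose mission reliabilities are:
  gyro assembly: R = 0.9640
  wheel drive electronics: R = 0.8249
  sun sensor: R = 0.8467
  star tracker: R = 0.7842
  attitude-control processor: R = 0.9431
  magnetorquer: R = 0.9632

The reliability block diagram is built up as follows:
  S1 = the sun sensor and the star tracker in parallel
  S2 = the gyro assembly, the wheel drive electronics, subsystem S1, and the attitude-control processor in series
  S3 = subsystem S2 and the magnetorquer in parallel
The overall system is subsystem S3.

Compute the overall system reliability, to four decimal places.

0.9899

Parallel (sun sensor and star tracker): 1 − (1 − 0.846700)(1 − 0.784200) = 0.966918
Series (gyro assembly, wheel drive electronics, [0.966918], and attitude-control processor): 0.964000 × 0.824900 × 0.966918 × 0.943100 = 0.725146
Parallel ([0.725146] and magnetorquer): 1 − (1 − 0.725146)(1 − 0.963200) = 0.9899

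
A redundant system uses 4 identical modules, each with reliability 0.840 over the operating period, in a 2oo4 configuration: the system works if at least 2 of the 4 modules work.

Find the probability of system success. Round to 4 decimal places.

0.9856

R = Σ_{i=2}^{4} C(4,i) p^i (1−p)^{4−i} with p = 0.840
C(4,2)·0.840^2·0.160^2 = 0.108380
C(4,3)·0.840^3·0.160^1 = 0.379331
C(4,4)·0.840^4·0.160^0 = 0.497871
Sum = 0.9856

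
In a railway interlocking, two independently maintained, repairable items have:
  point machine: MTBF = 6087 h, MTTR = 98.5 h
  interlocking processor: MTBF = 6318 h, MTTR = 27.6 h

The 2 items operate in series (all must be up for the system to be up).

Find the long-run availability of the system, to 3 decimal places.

A(point machine) = MTBF/(MTBF+MTTR) = 6087/(6087+98.5) = 0.984076
A(interlocking processor) = MTBF/(MTBF+MTTR) = 6318/(6318+27.6) = 0.995651
Series availability: 0.984076 × 0.995651 = 0.980

0.980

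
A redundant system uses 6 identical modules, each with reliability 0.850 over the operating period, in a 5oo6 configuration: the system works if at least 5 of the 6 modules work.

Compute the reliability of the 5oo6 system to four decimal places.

0.7765

R = Σ_{i=5}^{6} C(6,i) p^i (1−p)^{6−i} with p = 0.850
C(6,5)·0.850^5·0.150^1 = 0.399335
C(6,6)·0.850^6·0.150^0 = 0.377150
Sum = 0.7765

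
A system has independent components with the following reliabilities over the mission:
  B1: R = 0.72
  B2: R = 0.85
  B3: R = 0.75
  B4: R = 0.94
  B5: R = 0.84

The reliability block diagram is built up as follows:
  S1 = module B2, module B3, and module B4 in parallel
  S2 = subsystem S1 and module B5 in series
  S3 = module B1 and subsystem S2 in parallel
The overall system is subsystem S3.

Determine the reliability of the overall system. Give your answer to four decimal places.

0.9547

Parallel (B2, B3, and B4): 1 − (1 − 0.850000)(1 − 0.750000)(1 − 0.940000) = 0.997750
Series ([0.997750] and B5): 0.997750 × 0.840000 = 0.838110
Parallel (B1 and [0.838110]): 1 − (1 − 0.720000)(1 − 0.838110) = 0.9547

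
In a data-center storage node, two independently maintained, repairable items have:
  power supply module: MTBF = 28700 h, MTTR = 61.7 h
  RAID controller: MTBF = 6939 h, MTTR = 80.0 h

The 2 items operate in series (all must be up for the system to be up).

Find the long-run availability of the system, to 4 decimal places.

A(power supply module) = MTBF/(MTBF+MTTR) = 28700/(28700+61.7) = 0.997855
A(RAID controller) = MTBF/(MTBF+MTTR) = 6939/(6939+80.0) = 0.988602
Series availability: 0.997855 × 0.988602 = 0.9865

0.9865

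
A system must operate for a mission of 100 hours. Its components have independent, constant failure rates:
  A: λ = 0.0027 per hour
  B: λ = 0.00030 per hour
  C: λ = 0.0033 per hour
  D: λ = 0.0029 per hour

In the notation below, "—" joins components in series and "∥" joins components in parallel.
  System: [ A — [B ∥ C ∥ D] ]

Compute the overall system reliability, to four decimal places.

0.7618

R(A) = exp(−0.0027 × 100) = 0.763379
R(B) = exp(−0.00030 × 100) = 0.970446
R(C) = exp(−0.0033 × 100) = 0.718924
R(D) = exp(−0.0029 × 100) = 0.748264
Parallel (B, C, and D): 1 − (1 − 0.970446)(1 − 0.718924)(1 − 0.748264) = 0.997909
Series (A and [0.997909]): 0.763379 × 0.997909 = 0.7618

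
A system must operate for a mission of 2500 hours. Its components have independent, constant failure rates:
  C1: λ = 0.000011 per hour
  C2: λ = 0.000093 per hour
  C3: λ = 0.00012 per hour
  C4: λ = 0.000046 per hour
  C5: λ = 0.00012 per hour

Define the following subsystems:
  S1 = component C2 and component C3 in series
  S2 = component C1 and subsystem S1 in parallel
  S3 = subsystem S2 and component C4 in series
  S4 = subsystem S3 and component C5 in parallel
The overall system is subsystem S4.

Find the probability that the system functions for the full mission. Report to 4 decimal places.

R(C1) = exp(−0.000011 × 2500) = 0.972875
R(C2) = exp(−0.000093 × 2500) = 0.792550
R(C3) = exp(−0.00012 × 2500) = 0.740818
R(C4) = exp(−0.000046 × 2500) = 0.891366
R(C5) = exp(−0.00012 × 2500) = 0.740818
Series (C2 and C3): 0.792550 × 0.740818 = 0.587135
Parallel (C1 and [0.587135]): 1 − (1 − 0.972875)(1 − 0.587135) = 0.988801
Series ([0.988801] and C4): 0.988801 × 0.891366 = 0.881384
Parallel ([0.881384] and C5): 1 − (1 − 0.881384)(1 − 0.740818) = 0.9693

0.9693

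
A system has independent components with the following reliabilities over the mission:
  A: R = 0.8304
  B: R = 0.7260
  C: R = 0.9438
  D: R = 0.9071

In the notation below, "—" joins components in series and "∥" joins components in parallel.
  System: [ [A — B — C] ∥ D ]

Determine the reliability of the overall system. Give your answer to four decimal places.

0.9600

Series (A, B, and C): 0.830400 × 0.726000 × 0.943800 = 0.568989
Parallel ([0.568989] and D): 1 − (1 − 0.568989)(1 − 0.907100) = 0.9600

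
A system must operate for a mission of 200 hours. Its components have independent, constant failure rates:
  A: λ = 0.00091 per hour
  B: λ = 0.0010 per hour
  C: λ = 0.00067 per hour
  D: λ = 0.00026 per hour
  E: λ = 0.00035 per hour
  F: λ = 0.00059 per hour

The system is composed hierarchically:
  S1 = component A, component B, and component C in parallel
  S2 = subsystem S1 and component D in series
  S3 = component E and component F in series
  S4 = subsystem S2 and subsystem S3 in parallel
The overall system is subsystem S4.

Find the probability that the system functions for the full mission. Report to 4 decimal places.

R(A) = exp(−0.00091 × 200) = 0.833601
R(B) = exp(−0.0010 × 200) = 0.818731
R(C) = exp(−0.00067 × 200) = 0.874590
R(D) = exp(−0.00026 × 200) = 0.949329
R(E) = exp(−0.00035 × 200) = 0.932394
R(F) = exp(−0.00059 × 200) = 0.888696
Parallel (A, B, and C): 1 − (1 − 0.833601)(1 − 0.818731)(1 − 0.874590) = 0.996217
Series ([0.996217] and D): 0.996217 × 0.949329 = 0.945738
Series (E and F): 0.932394 × 0.888696 = 0.828615
Parallel ([0.945738] and [0.828615]): 1 − (1 − 0.945738)(1 − 0.828615) = 0.9907

0.9907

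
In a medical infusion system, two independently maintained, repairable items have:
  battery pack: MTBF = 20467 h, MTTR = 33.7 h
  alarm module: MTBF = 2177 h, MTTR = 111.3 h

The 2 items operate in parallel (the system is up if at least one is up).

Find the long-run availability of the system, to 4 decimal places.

A(battery pack) = MTBF/(MTBF+MTTR) = 20467/(20467+33.7) = 0.998356
A(alarm module) = MTBF/(MTBF+MTTR) = 2177/(2177+111.3) = 0.951361
Parallel availability: 1 − (1 − 0.998356)(1 − 0.951361) = 0.9999

0.9999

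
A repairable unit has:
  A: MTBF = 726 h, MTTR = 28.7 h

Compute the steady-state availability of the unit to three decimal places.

A(A) = MTBF/(MTBF+MTTR) = 726/(726+28.7) = 0.962

0.962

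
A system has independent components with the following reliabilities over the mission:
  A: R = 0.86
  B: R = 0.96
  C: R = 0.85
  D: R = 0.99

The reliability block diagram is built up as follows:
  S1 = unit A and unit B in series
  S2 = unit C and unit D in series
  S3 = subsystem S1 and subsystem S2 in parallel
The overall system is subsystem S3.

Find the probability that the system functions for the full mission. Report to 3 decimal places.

0.972

Series (A and B): 0.86000 × 0.96000 = 0.82560
Series (C and D): 0.85000 × 0.99000 = 0.84150
Parallel ([0.82560] and [0.84150]): 1 − (1 − 0.82560)(1 − 0.84150) = 0.972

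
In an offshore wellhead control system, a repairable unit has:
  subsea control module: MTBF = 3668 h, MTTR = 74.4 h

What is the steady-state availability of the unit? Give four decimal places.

0.9801

A(subsea control module) = MTBF/(MTBF+MTTR) = 3668/(3668+74.4) = 0.9801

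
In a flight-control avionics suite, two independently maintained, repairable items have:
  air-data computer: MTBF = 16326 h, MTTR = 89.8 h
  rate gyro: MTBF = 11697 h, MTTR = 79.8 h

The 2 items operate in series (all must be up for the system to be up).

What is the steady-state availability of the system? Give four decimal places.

0.9878

A(air-data computer) = MTBF/(MTBF+MTTR) = 16326/(16326+89.8) = 0.994530
A(rate gyro) = MTBF/(MTBF+MTTR) = 11697/(11697+79.8) = 0.993224
Series availability: 0.994530 × 0.993224 = 0.9878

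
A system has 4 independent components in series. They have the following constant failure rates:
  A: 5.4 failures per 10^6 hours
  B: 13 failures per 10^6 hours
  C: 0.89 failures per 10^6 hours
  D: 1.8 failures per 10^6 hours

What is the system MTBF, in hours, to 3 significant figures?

47400

Series of exponential components: λ_sys = Σ λ_i
λ_sys = 0.0000054 + 0.000013 + 0.00000089 + 0.0000018 = 2.1090e-05 /h
MTBF = 1 / λ_sys = 47400 h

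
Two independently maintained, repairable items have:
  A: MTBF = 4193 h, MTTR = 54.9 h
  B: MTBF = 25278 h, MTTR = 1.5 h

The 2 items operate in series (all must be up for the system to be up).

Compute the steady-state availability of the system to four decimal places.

0.9870

A(A) = MTBF/(MTBF+MTTR) = 4193/(4193+54.9) = 0.987076
A(B) = MTBF/(MTBF+MTTR) = 25278/(25278+1.5) = 0.999941
Series availability: 0.987076 × 0.999941 = 0.9870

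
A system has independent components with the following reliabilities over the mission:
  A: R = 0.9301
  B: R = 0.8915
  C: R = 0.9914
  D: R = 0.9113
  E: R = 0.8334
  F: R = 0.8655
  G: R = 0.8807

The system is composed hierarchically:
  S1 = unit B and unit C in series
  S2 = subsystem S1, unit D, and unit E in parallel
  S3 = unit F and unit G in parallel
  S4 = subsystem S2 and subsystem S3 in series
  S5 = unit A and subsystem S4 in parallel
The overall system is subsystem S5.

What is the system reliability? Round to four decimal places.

Series (B and C): 0.891500 × 0.991400 = 0.883833
Parallel ([0.883833], D, and E): 1 − (1 − 0.883833)(1 − 0.911300)(1 − 0.833400) = 0.998283
Parallel (F and G): 1 − (1 − 0.865500)(1 − 0.880700) = 0.983954
Series ([0.998283] and [0.983954]): 0.998283 × 0.983954 = 0.982265
Parallel (A and [0.982265]): 1 − (1 − 0.930100)(1 − 0.982265) = 0.9988

0.9988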